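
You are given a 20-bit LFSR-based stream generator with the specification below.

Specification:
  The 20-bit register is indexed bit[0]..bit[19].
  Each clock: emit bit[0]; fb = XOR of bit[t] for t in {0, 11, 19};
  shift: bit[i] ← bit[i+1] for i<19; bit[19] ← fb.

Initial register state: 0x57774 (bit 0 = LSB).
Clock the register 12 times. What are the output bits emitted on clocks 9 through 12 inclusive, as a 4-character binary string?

1110

reg_0 = 0x57774
clock 1: out=0, reg = 0x2BBBA
clock 2: out=0, reg = 0x95DDD
clock 3: out=1, reg = 0xCAEEE
clock 4: out=0, reg = 0x65777
clock 5: out=1, reg = 0xB2BBB
clock 6: out=1, reg = 0xD95DD
clock 7: out=1, reg = 0x6CAEE
clock 8: out=0, reg = 0xB6577
clock 9: out=1, reg = 0x5B2BB
clock 10: out=1, reg = 0xAD95D
clock 11: out=1, reg = 0xD6CAE
clock 12: out=0, reg = 0x6B657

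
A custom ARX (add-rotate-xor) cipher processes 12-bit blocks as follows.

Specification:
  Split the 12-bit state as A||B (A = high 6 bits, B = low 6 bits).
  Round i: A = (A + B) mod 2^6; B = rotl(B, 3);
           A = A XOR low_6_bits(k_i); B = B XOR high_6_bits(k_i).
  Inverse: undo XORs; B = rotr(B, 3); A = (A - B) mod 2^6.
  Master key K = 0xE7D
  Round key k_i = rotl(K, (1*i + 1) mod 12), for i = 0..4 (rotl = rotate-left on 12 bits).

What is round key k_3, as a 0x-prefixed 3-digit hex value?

0x7DE

K = 0xE7D
k_0 = rotl(K, (1*0+1) mod 12) = rotl(K, 1) = 0xCFB
k_1 = rotl(K, (1*1+1) mod 12) = rotl(K, 2) = 0x9F7
k_2 = rotl(K, (1*2+1) mod 12) = rotl(K, 3) = 0x3EF
k_3 = rotl(K, (1*3+1) mod 12) = rotl(K, 4) = 0x7DE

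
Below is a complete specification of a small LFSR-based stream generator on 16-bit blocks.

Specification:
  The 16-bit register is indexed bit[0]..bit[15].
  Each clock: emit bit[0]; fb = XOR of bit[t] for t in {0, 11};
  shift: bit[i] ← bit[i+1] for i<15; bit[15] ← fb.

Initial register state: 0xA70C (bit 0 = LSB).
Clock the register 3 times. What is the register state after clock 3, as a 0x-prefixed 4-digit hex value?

0x14E1

reg_0 = 0xA70C
clock 1: out=0, reg = 0x5386
clock 2: out=0, reg = 0x29C3
clock 3: out=1, reg = 0x14E1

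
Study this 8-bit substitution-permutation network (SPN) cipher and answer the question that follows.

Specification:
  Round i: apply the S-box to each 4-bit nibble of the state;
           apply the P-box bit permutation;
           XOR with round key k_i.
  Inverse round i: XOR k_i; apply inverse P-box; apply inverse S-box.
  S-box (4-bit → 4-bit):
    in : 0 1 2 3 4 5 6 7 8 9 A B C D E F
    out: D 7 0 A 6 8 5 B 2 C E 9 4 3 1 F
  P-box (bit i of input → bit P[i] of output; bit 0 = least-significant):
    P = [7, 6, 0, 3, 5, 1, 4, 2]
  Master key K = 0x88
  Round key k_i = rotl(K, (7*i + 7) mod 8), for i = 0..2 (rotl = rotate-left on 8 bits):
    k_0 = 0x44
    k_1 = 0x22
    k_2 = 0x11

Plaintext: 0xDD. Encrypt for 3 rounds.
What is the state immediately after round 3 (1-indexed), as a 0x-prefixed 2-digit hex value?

s_0 = plaintext = 0xDD
s_1 = Round(s_0, k_0) = 0xA6
s_2 = Round(s_1, k_1) = 0xB5
s_3 = Round(s_2, k_2) = 0x3D

0x3D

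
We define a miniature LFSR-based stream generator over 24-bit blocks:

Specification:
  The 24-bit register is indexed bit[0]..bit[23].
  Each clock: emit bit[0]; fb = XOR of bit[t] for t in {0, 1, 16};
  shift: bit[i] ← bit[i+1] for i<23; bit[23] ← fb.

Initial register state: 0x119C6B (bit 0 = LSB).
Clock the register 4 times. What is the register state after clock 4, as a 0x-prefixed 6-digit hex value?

0xF119C6

reg_0 = 0x119C6B
clock 1: out=1, reg = 0x88CE35
clock 2: out=1, reg = 0xC4671A
clock 3: out=0, reg = 0xE2338D
clock 4: out=1, reg = 0xF119C6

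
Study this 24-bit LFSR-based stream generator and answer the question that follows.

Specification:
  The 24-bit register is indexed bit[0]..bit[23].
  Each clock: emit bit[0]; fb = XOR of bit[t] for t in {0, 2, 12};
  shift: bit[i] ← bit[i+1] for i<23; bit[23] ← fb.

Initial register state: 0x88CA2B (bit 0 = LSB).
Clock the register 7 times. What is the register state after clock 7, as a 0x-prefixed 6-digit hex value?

reg_0 = 0x88CA2B
clock 1: out=1, reg = 0xC46515
clock 2: out=1, reg = 0x62328A
clock 3: out=0, reg = 0xB11945
clock 4: out=1, reg = 0xD88CA2
clock 5: out=0, reg = 0x6C4651
clock 6: out=1, reg = 0xB62328
clock 7: out=0, reg = 0x5B1194

0x5B1194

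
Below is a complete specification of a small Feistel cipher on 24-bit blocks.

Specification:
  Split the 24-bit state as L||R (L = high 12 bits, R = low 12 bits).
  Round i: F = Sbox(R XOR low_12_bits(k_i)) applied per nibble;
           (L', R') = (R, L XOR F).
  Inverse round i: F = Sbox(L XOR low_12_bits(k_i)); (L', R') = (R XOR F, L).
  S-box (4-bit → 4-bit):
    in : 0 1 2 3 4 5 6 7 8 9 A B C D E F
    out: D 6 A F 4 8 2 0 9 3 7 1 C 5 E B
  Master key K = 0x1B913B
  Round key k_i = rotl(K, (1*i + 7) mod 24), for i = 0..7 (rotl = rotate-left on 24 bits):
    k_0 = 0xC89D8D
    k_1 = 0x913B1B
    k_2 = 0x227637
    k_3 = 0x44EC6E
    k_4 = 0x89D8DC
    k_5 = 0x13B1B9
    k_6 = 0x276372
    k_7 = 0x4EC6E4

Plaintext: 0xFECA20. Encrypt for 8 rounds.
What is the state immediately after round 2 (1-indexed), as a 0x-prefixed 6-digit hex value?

s_0 = plaintext = 0xFECA20
s_1 = Round(s_0, k_0) = 0xA20F99
s_2 = Round(s_1, k_1) = 0xF99EBA
s_3 = Round(s_2, k_2) = 0xEBA60C
s_4 = Round(s_3, k_3) = 0x60C990
s_5 = Round(s_4, k_4) = 0x990040
s_6 = Round(s_5, k_5) = 0x040F23
s_7 = Round(s_6, k_6) = 0xF23CC6
s_8 = Round(s_7, k_7) = 0xCC6889

0xF99EBA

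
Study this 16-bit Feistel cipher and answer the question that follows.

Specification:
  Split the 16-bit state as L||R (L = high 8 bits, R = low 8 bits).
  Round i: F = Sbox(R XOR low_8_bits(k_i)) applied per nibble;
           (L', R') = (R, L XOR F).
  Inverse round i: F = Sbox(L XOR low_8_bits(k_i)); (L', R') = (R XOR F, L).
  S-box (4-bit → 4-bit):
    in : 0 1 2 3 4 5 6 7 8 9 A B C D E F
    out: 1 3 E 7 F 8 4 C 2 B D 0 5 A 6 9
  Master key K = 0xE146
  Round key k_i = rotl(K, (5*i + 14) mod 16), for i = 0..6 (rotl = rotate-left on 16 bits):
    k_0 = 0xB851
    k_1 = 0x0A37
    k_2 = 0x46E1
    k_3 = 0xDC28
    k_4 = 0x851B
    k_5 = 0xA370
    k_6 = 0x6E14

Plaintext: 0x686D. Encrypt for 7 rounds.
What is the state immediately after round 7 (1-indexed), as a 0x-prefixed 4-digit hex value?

0x98F2

s_0 = plaintext = 0x686D
s_1 = Round(s_0, k_0) = 0x6D1D
s_2 = Round(s_1, k_1) = 0x1D80
s_3 = Round(s_2, k_2) = 0x805E
s_4 = Round(s_3, k_3) = 0x5E44
s_5 = Round(s_4, k_4) = 0x44D7
s_6 = Round(s_5, k_5) = 0xD798
s_7 = Round(s_6, k_6) = 0x98F2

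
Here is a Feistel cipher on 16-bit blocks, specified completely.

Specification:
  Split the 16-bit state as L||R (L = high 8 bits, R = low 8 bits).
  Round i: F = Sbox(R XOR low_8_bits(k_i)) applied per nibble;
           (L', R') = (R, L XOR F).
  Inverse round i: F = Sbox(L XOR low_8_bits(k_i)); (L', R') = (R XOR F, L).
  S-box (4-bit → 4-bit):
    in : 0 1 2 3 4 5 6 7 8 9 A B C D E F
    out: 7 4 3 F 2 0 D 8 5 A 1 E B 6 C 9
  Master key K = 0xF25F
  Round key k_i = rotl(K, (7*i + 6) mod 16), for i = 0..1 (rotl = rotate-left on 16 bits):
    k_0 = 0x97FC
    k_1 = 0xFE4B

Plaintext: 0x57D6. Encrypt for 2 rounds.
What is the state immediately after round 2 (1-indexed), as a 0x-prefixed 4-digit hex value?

s_0 = plaintext = 0x57D6
s_1 = Round(s_0, k_0) = 0xD666
s_2 = Round(s_1, k_1) = 0x66E0

0x66E0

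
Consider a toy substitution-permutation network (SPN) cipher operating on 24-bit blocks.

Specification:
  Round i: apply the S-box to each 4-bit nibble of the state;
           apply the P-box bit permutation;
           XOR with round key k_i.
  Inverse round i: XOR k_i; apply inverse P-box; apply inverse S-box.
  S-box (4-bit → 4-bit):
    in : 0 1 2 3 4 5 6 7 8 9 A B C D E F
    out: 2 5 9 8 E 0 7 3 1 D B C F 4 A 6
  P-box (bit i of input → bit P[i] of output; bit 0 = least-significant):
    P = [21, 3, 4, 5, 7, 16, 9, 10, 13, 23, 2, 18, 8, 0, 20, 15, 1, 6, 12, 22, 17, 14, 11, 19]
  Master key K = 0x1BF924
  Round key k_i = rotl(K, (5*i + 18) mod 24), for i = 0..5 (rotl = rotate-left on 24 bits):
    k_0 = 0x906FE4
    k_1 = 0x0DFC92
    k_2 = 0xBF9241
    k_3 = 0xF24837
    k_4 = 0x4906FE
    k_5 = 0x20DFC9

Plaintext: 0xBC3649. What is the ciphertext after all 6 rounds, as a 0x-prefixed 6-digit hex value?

s_0 = plaintext = 0xBC3649
s_1 = Round(s_0, k_0) = 0x79D192
s_2 = Round(s_1, k_1) = 0x7F8A34
s_3 = Round(s_2, k_2) = 0x39E739
s_4 = Round(s_3, k_3) = 0x1AFC04
s_5 = Round(s_4, k_4) = 0x9E2E81
s_6 = Round(s_5, k_5) = 0xCE5619

0xCE5619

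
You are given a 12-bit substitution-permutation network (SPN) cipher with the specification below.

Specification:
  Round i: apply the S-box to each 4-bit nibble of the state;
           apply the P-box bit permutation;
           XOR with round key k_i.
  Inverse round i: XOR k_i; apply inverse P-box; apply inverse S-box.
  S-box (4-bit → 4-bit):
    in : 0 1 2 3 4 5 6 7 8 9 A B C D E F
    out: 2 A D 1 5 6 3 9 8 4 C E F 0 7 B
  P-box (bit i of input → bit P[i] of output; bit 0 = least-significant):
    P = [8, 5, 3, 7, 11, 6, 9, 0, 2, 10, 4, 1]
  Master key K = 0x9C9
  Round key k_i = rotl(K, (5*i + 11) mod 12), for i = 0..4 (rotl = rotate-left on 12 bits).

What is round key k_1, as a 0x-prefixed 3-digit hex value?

0xC99

K = 0x9C9
k_0 = rotl(K, (5*0+11) mod 12) = rotl(K, 11) = 0xCE4
k_1 = rotl(K, (5*1+11) mod 12) = rotl(K, 4) = 0xC99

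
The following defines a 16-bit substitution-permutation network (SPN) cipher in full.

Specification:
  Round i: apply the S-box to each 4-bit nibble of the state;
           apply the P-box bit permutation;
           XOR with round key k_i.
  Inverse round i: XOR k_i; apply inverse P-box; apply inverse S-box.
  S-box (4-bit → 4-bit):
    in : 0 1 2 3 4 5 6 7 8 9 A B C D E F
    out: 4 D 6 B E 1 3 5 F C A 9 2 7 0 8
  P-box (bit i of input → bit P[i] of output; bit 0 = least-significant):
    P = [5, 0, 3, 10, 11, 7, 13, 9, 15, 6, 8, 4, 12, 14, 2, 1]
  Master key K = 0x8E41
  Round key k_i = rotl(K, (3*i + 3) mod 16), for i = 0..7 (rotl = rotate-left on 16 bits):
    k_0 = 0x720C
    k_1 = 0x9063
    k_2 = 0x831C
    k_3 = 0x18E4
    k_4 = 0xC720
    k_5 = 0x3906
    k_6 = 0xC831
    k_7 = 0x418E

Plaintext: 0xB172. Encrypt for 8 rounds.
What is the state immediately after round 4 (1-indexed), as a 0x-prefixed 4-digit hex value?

s_0 = plaintext = 0xB172
s_1 = Round(s_0, k_0) = 0xCB17
s_2 = Round(s_1, k_1) = 0x7A5B
s_3 = Round(s_2, k_2) = 0x9F68
s_4 = Round(s_3, k_3) = 0x145B
s_5 = Round(s_4, k_4) = 0xDA56
s_6 = Round(s_5, k_5) = 0x6173
s_7 = Round(s_6, k_6) = 0x3500
s_8 = Round(s_7, k_7) = 0xB184

0x145B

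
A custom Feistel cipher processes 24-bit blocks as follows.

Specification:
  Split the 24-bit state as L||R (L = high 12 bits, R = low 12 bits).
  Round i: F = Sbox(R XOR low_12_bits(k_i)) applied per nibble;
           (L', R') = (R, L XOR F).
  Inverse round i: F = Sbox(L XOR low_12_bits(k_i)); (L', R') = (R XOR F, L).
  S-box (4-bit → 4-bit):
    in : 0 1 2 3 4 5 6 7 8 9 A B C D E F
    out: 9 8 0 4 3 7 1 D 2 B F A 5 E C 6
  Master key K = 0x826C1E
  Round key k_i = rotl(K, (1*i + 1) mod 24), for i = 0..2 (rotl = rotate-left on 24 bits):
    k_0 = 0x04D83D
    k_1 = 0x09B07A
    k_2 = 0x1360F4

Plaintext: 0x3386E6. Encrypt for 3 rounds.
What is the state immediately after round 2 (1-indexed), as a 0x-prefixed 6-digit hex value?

0xFD2014

s_0 = plaintext = 0x3386E6
s_1 = Round(s_0, k_0) = 0x6E6FD2
s_2 = Round(s_1, k_1) = 0xFD2014
s_3 = Round(s_2, k_2) = 0x01461B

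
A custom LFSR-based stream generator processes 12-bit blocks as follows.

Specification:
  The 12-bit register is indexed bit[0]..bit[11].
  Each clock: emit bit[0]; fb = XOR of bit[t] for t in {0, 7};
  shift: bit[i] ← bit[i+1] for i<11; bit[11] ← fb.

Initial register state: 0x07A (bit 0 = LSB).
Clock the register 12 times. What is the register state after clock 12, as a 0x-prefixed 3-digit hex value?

reg_0 = 0x07A
clock 1: out=0, reg = 0x03D
clock 2: out=1, reg = 0x81E
clock 3: out=0, reg = 0x40F
clock 4: out=1, reg = 0xA07
clock 5: out=1, reg = 0xD03
clock 6: out=1, reg = 0xE81
clock 7: out=1, reg = 0x740
clock 8: out=0, reg = 0x3A0
clock 9: out=0, reg = 0x9D0
clock 10: out=0, reg = 0xCE8
clock 11: out=0, reg = 0xE74
clock 12: out=0, reg = 0x73A

0x73A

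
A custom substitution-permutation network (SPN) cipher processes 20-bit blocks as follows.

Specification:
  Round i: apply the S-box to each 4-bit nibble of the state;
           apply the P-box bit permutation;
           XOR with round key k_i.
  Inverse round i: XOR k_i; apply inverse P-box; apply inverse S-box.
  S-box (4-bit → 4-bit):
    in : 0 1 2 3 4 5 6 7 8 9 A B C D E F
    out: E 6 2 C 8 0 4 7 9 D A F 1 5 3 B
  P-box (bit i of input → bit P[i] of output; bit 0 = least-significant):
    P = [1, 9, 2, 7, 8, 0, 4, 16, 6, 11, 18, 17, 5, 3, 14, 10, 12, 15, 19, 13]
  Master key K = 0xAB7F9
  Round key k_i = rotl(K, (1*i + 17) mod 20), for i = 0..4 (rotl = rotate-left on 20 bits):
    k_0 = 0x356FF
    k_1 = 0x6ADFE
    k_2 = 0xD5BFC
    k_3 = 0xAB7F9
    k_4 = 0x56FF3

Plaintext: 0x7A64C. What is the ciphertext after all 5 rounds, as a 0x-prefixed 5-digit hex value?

0x0E47D

s_0 = plaintext = 0x7A64C
s_1 = Round(s_0, k_0) = 0xEC2F5
s_2 = Round(s_1, k_1) = 0x734DF
s_3 = Round(s_2, k_2) = 0x78C6E
s_4 = Round(s_3, k_3) = 0x2218B
s_5 = Round(s_4, k_4) = 0x0E47D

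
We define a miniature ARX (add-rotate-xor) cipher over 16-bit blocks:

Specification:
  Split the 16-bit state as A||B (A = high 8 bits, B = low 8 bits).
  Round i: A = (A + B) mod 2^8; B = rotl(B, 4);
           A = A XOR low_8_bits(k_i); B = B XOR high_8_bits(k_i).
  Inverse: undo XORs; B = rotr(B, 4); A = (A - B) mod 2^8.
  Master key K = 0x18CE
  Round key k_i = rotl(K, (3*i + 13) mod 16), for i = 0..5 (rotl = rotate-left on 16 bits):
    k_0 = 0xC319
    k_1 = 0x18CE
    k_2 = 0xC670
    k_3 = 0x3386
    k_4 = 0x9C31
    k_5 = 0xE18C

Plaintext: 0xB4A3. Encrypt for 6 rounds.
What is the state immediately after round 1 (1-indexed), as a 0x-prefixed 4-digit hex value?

s_0 = plaintext = 0xB4A3
s_1 = Round(s_0, k_0) = 0x4EF9
s_2 = Round(s_1, k_1) = 0x8987
s_3 = Round(s_2, k_2) = 0x60BE
s_4 = Round(s_3, k_3) = 0x98D8
s_5 = Round(s_4, k_4) = 0x4111
s_6 = Round(s_5, k_5) = 0xDEF0

0x4EF9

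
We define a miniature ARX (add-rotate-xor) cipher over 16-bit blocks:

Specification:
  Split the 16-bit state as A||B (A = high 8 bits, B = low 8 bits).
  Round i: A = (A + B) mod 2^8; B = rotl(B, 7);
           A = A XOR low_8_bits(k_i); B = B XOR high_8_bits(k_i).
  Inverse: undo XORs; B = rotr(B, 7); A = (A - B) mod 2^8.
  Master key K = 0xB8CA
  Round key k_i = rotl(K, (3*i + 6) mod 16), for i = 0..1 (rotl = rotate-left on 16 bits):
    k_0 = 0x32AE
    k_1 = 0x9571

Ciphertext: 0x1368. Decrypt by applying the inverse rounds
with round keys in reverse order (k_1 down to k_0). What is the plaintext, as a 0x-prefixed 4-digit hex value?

s_0 = ciphertext = 0x1368
s_1 = InvRound(s_0, k_1) = 0x67FB
s_2 = InvRound(s_1, k_0) = 0x3693

0x3693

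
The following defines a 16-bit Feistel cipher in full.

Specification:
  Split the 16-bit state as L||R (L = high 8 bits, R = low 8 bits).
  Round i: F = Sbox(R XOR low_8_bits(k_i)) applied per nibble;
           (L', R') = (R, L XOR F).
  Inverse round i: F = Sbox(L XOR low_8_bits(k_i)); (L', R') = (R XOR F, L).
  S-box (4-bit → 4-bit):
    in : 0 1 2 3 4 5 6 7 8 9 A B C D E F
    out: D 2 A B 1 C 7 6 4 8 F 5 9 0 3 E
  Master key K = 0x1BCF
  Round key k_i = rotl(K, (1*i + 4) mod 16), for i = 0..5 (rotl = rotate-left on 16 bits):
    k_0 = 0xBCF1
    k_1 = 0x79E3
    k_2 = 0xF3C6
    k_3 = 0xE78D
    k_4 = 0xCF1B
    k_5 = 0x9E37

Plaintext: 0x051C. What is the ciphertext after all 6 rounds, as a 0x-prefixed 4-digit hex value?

0xF4D4

s_0 = plaintext = 0x051C
s_1 = Round(s_0, k_0) = 0x1C35
s_2 = Round(s_1, k_1) = 0x351B
s_3 = Round(s_2, k_2) = 0x1B35
s_4 = Round(s_3, k_3) = 0x354F
s_5 = Round(s_4, k_4) = 0x4FF4
s_6 = Round(s_5, k_5) = 0xF4D4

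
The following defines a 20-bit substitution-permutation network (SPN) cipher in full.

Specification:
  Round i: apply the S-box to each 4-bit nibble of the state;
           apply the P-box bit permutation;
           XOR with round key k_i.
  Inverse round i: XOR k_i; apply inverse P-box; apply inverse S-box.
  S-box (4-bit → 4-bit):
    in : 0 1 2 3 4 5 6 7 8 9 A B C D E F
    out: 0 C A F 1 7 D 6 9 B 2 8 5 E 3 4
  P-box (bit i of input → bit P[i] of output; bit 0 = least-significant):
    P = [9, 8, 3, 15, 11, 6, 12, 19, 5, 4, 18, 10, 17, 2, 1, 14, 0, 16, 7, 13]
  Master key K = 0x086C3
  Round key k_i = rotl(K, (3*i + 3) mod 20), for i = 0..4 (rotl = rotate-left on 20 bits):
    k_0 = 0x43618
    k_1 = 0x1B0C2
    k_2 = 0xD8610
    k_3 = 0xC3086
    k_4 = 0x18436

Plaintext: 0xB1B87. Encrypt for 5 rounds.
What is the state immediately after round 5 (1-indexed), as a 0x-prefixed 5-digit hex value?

0xC70D5

s_0 = plaintext = 0xB1B87
s_1 = Round(s_0, k_0) = 0xC5B12
s_2 = Round(s_1, k_1) = 0xB2545
s_3 = Round(s_2, k_2) = 0x9ED2C
s_4 = Round(s_3, k_3) = 0x316DB
s_5 = Round(s_4, k_4) = 0xC70D5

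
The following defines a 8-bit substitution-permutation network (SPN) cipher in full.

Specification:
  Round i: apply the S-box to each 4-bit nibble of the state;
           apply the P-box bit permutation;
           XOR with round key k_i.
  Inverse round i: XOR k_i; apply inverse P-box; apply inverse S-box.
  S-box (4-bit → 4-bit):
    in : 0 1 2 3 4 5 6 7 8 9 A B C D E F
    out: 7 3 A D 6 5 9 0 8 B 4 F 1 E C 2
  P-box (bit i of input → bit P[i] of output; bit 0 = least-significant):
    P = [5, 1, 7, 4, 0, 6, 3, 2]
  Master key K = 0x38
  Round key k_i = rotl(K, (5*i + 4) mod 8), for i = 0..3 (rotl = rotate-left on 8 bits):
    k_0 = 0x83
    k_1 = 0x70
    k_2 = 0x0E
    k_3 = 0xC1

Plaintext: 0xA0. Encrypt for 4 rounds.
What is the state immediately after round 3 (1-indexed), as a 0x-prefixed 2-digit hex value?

0x77

s_0 = plaintext = 0xA0
s_1 = Round(s_0, k_0) = 0x29
s_2 = Round(s_1, k_1) = 0x06
s_3 = Round(s_2, k_2) = 0x77
s_4 = Round(s_3, k_3) = 0xC1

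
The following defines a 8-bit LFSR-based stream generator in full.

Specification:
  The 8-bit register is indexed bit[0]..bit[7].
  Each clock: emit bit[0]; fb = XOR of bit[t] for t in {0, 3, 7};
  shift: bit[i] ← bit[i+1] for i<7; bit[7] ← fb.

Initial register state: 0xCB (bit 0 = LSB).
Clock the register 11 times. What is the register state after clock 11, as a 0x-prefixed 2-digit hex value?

0x2A

reg_0 = 0xCB
clock 1: out=1, reg = 0xE5
clock 2: out=1, reg = 0x72
clock 3: out=0, reg = 0x39
clock 4: out=1, reg = 0x1C
clock 5: out=0, reg = 0x8E
clock 6: out=0, reg = 0x47
clock 7: out=1, reg = 0xA3
clock 8: out=1, reg = 0x51
clock 9: out=1, reg = 0xA8
clock 10: out=0, reg = 0x54
clock 11: out=0, reg = 0x2A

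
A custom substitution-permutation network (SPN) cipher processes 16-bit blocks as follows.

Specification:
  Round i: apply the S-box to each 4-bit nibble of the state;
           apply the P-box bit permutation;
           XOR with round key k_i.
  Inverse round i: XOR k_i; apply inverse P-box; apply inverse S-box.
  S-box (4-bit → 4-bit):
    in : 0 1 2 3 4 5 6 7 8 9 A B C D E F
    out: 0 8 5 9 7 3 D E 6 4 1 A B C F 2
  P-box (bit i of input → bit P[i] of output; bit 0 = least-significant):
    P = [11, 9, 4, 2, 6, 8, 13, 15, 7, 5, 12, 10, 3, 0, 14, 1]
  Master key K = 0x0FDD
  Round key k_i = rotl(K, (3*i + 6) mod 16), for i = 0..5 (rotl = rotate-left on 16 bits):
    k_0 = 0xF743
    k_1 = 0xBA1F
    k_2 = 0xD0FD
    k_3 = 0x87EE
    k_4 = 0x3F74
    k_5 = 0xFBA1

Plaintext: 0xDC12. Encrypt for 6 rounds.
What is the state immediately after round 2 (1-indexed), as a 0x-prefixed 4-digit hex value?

s_0 = plaintext = 0xDC12
s_1 = Round(s_0, k_0) = 0x3BF1
s_2 = Round(s_1, k_1) = 0xBF31
s_3 = Round(s_2, k_2) = 0x509A
s_4 = Round(s_3, k_3) = 0xAFE7
s_5 = Round(s_4, k_4) = 0x9C08
s_6 = Round(s_5, k_5) = 0xBD11

0xBF31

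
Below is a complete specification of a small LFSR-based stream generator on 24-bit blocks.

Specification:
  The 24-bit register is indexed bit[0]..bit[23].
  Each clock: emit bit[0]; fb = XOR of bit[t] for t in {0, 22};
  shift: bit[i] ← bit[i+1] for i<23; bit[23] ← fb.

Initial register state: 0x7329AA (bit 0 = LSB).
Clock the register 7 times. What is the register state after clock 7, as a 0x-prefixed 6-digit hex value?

0xEEE653

reg_0 = 0x7329AA
clock 1: out=0, reg = 0xB994D5
clock 2: out=1, reg = 0xDCCA6A
clock 3: out=0, reg = 0xEE6535
clock 4: out=1, reg = 0x77329A
clock 5: out=0, reg = 0xBB994D
clock 6: out=1, reg = 0xDDCCA6
clock 7: out=0, reg = 0xEEE653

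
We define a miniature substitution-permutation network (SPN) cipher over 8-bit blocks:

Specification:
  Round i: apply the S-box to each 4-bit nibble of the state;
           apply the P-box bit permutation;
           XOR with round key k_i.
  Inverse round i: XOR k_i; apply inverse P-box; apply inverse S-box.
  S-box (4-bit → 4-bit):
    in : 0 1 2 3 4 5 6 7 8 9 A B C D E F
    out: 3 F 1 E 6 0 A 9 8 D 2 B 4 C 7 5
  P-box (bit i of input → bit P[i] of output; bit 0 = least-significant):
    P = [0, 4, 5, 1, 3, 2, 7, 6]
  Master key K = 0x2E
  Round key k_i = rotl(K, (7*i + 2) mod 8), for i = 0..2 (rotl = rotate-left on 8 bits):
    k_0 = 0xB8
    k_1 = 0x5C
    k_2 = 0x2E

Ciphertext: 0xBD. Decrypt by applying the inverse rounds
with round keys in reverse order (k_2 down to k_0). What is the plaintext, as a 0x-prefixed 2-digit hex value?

s_0 = ciphertext = 0xBD
s_1 = InvRound(s_0, k_2) = 0xCB
s_2 = InvRound(s_1, k_1) = 0x4B
s_3 = InvRound(s_2, k_0) = 0xD1

0xD1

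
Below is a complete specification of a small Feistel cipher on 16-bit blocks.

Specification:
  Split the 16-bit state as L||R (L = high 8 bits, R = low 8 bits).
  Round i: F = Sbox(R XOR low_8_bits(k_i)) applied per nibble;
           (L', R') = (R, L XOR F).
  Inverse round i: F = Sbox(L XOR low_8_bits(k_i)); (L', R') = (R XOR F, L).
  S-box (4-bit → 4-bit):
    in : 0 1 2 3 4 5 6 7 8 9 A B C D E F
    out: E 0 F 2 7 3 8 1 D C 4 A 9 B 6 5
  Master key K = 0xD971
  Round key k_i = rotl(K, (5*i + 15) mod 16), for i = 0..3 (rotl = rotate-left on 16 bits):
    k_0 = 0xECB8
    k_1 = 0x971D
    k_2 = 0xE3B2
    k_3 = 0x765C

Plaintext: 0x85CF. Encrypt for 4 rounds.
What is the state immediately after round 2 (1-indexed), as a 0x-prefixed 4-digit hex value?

0x9413

s_0 = plaintext = 0x85CF
s_1 = Round(s_0, k_0) = 0xCF94
s_2 = Round(s_1, k_1) = 0x9413
s_3 = Round(s_2, k_2) = 0x13D4
s_4 = Round(s_3, k_3) = 0xD4CE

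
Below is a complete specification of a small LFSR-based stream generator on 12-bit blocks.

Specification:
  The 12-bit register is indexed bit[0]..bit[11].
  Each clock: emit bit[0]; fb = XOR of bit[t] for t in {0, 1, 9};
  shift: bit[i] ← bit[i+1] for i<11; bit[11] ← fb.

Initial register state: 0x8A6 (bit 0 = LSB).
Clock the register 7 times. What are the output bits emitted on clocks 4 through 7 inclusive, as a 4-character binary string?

reg_0 = 0x8A6
clock 1: out=0, reg = 0xC53
clock 2: out=1, reg = 0x629
clock 3: out=1, reg = 0x314
clock 4: out=0, reg = 0x98A
clock 5: out=0, reg = 0xCC5
clock 6: out=1, reg = 0xE62
clock 7: out=0, reg = 0x731

0010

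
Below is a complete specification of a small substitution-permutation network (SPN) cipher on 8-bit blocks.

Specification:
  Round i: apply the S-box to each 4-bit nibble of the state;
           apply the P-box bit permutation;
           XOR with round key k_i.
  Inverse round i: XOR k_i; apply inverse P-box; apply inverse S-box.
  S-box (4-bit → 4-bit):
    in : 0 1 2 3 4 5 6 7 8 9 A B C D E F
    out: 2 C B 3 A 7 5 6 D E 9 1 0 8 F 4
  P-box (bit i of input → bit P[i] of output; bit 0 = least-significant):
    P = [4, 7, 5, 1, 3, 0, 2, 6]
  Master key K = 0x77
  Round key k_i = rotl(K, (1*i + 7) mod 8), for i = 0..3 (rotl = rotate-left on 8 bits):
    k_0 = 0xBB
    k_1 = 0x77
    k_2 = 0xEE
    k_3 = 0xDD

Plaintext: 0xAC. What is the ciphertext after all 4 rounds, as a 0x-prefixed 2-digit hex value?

s_0 = plaintext = 0xAC
s_1 = Round(s_0, k_0) = 0xF3
s_2 = Round(s_1, k_1) = 0xE3
s_3 = Round(s_2, k_2) = 0x33
s_4 = Round(s_3, k_3) = 0x44

0x44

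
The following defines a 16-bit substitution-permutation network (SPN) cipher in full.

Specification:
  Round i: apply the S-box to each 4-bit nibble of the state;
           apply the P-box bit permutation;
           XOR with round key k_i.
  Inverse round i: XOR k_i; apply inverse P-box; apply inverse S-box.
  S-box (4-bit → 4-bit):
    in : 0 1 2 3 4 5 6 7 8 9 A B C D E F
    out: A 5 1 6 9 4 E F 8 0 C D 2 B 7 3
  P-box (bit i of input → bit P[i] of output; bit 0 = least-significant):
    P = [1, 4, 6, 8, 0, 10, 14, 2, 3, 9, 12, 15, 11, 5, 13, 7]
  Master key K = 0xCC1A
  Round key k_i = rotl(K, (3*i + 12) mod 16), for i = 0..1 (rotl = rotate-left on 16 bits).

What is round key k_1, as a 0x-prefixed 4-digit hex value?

0x660D

K = 0xCC1A
k_0 = rotl(K, (3*0+12) mod 16) = rotl(K, 12) = 0xACC1
k_1 = rotl(K, (3*1+12) mod 16) = rotl(K, 15) = 0x660D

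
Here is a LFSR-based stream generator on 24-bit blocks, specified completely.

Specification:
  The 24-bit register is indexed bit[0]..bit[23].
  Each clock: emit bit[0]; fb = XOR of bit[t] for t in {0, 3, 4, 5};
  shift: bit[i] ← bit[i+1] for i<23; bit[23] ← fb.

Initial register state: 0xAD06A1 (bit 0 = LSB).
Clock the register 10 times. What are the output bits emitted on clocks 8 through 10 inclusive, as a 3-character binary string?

reg_0 = 0xAD06A1
clock 1: out=1, reg = 0x568350
clock 2: out=0, reg = 0xAB41A8
clock 3: out=0, reg = 0x55A0D4
clock 4: out=0, reg = 0xAAD06A
clock 5: out=0, reg = 0x556835
clock 6: out=1, reg = 0xAAB41A
clock 7: out=0, reg = 0x555A0D
clock 8: out=1, reg = 0x2AAD06
clock 9: out=0, reg = 0x155683
clock 10: out=1, reg = 0x8AAB41

101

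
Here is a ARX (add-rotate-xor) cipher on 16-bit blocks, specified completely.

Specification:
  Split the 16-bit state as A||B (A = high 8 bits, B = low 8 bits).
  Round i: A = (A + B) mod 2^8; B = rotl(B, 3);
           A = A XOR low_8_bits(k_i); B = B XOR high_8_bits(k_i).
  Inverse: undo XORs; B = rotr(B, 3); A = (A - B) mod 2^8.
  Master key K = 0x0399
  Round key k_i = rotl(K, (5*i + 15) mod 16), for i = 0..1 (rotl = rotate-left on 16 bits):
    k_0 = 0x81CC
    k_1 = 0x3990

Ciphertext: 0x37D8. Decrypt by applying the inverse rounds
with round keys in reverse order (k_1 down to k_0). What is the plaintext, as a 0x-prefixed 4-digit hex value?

s_0 = ciphertext = 0x37D8
s_1 = InvRound(s_0, k_1) = 0x6B3C
s_2 = InvRound(s_1, k_0) = 0xF0B7

0xF0B7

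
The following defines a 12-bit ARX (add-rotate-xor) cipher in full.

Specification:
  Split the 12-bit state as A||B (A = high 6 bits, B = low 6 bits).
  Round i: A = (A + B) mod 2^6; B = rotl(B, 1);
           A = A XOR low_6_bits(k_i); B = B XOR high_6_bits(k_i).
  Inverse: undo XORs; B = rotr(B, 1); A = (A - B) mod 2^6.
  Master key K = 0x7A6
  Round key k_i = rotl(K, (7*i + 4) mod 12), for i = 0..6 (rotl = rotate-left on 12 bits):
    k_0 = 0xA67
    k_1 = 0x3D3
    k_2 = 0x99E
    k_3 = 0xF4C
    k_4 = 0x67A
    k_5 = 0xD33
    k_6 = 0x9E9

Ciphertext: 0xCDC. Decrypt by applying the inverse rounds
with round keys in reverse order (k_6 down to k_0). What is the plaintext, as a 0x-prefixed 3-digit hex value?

s_0 = ciphertext = 0xCDC
s_1 = InvRound(s_0, k_6) = 0x77D
s_2 = InvRound(s_1, k_5) = 0x2A4
s_3 = InvRound(s_2, k_4) = 0xCBE
s_4 = InvRound(s_3, k_3) = 0x761
s_5 = InvRound(s_4, k_2) = 0x823
s_6 = InvRound(s_5, k_1) = 0x756
s_7 = InvRound(s_6, k_0) = 0xEFF

0xEFF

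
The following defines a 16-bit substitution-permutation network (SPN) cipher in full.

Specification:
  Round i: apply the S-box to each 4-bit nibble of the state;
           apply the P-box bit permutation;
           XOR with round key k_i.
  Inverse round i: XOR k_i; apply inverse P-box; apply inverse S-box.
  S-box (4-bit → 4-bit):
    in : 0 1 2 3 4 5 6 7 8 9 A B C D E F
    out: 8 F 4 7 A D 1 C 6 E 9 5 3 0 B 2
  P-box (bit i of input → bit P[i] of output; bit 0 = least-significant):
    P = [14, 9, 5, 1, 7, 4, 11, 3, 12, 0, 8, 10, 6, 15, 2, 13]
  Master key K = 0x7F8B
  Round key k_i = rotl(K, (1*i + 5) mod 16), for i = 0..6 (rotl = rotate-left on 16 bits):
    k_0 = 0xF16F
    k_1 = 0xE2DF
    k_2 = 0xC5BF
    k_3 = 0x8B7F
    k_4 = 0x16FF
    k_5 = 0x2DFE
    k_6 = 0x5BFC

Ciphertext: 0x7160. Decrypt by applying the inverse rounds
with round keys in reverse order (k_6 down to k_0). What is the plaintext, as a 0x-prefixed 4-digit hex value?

s_0 = ciphertext = 0x7160
s_1 = InvRound(s_0, k_6) = 0x7D1F
s_2 = InvRound(s_1, k_5) = 0x6C6B
s_3 = InvRound(s_2, k_4) = 0x763C
s_4 = InvRound(s_3, k_3) = 0xE12A
s_5 = InvRound(s_4, k_2) = 0x74CD
s_6 = InvRound(s_5, k_1) = 0xFAF4
s_7 = InvRound(s_6, k_0) = 0xD814

0xD814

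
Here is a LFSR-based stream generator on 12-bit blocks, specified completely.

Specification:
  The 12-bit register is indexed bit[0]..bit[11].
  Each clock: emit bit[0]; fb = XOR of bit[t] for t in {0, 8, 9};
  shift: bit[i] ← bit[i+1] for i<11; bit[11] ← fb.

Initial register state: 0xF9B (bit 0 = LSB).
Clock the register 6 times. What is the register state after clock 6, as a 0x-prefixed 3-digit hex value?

reg_0 = 0xF9B
clock 1: out=1, reg = 0xFCD
clock 2: out=1, reg = 0xFE6
clock 3: out=0, reg = 0x7F3
clock 4: out=1, reg = 0xBF9
clock 5: out=1, reg = 0xDFC
clock 6: out=0, reg = 0xEFE

0xEFE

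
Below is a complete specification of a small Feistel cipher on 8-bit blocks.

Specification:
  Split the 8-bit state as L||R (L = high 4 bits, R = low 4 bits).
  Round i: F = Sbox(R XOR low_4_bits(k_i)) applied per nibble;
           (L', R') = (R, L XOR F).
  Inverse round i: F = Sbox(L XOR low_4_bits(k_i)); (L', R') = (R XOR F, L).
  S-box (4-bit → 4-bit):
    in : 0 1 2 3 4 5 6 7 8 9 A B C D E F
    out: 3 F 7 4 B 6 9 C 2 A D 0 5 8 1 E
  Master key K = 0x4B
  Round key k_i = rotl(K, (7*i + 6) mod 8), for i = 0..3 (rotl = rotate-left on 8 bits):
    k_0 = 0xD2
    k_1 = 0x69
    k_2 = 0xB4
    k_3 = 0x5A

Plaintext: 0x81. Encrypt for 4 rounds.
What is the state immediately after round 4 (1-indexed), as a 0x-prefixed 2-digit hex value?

s_0 = plaintext = 0x81
s_1 = Round(s_0, k_0) = 0x1C
s_2 = Round(s_1, k_1) = 0xC7
s_3 = Round(s_2, k_2) = 0x78
s_4 = Round(s_3, k_3) = 0x80

0x80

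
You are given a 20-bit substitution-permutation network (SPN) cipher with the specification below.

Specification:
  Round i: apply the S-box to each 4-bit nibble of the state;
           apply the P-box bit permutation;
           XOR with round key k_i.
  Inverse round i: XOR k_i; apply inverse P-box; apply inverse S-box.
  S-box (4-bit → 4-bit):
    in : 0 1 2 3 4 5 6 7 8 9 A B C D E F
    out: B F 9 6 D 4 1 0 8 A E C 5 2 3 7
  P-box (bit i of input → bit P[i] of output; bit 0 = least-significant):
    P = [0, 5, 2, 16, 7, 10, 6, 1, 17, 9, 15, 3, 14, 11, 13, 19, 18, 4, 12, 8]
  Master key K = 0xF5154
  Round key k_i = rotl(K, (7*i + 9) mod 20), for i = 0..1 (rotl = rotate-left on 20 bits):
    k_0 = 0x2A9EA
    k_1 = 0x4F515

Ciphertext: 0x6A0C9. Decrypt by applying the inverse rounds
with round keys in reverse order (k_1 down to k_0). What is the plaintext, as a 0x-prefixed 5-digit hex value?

s_0 = ciphertext = 0x6A0C9
s_1 = InvRound(s_0, k_1) = 0xA62F5
s_2 = InvRound(s_1, k_0) = 0x90A8C

0x90A8C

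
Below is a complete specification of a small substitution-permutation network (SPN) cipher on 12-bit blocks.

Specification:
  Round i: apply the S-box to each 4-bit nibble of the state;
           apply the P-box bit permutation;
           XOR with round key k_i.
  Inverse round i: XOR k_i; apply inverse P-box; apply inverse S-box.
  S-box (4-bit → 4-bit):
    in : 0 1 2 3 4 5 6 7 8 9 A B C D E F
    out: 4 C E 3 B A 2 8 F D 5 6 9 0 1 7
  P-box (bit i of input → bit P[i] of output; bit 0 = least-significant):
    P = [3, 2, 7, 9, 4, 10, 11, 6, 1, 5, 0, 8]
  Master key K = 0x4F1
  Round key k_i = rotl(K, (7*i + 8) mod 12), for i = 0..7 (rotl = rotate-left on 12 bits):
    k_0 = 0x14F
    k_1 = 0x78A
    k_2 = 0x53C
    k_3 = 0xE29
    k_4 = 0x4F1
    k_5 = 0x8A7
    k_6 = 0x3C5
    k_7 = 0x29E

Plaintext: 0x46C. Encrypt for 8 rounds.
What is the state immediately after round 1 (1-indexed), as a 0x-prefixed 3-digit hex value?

0x665

s_0 = plaintext = 0x46C
s_1 = Round(s_0, k_0) = 0x665
s_2 = Round(s_1, k_1) = 0x1AE
s_3 = Round(s_2, k_2) = 0xC25
s_4 = Round(s_3, k_3) = 0x16F
s_5 = Round(s_4, k_4) = 0x17C
s_6 = Round(s_5, k_5) = 0xBEE
s_7 = Round(s_6, k_6) = 0x3FC
s_8 = Round(s_7, k_7) = 0xCA4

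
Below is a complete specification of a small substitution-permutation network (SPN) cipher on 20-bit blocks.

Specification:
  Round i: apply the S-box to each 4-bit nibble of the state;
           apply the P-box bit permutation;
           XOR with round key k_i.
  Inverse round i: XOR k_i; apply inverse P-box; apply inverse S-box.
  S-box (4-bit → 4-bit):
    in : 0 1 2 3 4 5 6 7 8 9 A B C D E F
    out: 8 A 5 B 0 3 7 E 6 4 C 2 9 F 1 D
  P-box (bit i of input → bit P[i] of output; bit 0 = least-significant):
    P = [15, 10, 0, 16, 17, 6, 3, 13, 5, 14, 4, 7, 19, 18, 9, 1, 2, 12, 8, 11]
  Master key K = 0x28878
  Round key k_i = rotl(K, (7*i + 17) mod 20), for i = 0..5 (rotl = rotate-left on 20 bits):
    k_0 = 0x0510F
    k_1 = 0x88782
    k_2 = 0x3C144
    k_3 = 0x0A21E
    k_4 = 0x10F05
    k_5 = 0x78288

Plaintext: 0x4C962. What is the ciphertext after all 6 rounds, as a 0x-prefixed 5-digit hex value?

0x3B5D9

s_0 = plaintext = 0x4C962
s_1 = Round(s_0, k_0) = 0xAD154
s_2 = Round(s_1, k_1) = 0x6CC40
s_3 = Round(s_2, k_2) = 0xAD0E2
s_4 = Round(s_3, k_3) = 0xE299D
s_5 = Round(s_4, k_4) = 0x88918
s_6 = Round(s_5, k_5) = 0x3B5D9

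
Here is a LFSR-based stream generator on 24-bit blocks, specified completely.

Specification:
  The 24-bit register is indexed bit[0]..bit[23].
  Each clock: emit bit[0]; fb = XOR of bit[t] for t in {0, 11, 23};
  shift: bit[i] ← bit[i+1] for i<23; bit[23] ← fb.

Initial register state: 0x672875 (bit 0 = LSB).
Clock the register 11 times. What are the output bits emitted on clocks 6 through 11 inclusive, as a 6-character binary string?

reg_0 = 0x672875
clock 1: out=1, reg = 0x33943A
clock 2: out=0, reg = 0x19CA1D
clock 3: out=1, reg = 0x0CE50E
clock 4: out=0, reg = 0x067287
clock 5: out=1, reg = 0x833943
clock 6: out=1, reg = 0xC19CA1
clock 7: out=1, reg = 0xE0CE50
clock 8: out=0, reg = 0x706728
clock 9: out=0, reg = 0x383394
clock 10: out=0, reg = 0x1C19CA
clock 11: out=0, reg = 0x8E0CE5

110000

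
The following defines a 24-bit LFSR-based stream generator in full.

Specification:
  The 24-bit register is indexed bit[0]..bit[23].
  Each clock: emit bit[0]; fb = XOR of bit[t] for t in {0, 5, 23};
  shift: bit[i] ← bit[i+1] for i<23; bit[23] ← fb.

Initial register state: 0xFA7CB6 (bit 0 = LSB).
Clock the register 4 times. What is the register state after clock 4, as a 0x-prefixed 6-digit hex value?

reg_0 = 0xFA7CB6
clock 1: out=0, reg = 0x7D3E5B
clock 2: out=1, reg = 0xBE9F2D
clock 3: out=1, reg = 0xDF4F96
clock 4: out=0, reg = 0xEFA7CB

0xEFA7CB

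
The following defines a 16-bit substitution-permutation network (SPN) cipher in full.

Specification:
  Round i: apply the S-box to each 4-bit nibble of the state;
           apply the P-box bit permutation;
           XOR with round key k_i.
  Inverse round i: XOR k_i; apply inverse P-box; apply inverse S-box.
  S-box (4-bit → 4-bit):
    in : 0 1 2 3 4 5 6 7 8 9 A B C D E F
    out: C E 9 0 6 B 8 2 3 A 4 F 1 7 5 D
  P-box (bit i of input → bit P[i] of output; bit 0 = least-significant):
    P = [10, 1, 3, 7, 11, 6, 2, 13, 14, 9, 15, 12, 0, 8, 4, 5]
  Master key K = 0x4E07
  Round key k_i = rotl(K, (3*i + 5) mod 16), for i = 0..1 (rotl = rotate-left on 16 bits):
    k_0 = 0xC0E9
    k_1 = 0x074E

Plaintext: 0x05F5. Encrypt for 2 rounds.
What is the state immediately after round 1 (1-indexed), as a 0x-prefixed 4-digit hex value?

0xBE5F

s_0 = plaintext = 0x05F5
s_1 = Round(s_0, k_0) = 0xBE5F
s_2 = Round(s_1, k_1) = 0xEAB7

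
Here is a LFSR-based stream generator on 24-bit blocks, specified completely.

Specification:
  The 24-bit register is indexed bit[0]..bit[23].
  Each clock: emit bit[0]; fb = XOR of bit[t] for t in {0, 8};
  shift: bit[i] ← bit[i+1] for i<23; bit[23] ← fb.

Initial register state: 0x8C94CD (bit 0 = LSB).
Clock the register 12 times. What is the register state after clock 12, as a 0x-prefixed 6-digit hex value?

reg_0 = 0x8C94CD
clock 1: out=1, reg = 0xC64A66
clock 2: out=0, reg = 0x632533
clock 3: out=1, reg = 0x319299
clock 4: out=1, reg = 0x98C94C
clock 5: out=0, reg = 0xCC64A6
clock 6: out=0, reg = 0x663253
clock 7: out=1, reg = 0xB31929
clock 8: out=1, reg = 0x598C94
clock 9: out=0, reg = 0x2CC64A
clock 10: out=0, reg = 0x166325
clock 11: out=1, reg = 0x0B3192
clock 12: out=0, reg = 0x8598C9

0x8598C9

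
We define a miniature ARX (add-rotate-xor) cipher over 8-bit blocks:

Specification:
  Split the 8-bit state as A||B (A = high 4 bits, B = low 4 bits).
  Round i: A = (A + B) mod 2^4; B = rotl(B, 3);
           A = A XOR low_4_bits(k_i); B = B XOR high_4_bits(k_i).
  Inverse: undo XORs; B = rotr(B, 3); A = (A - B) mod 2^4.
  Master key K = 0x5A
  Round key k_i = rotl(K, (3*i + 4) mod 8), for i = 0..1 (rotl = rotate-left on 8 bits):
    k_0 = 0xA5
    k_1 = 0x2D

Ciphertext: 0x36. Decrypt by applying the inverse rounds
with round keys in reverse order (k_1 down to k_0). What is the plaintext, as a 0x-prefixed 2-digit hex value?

s_0 = ciphertext = 0x36
s_1 = InvRound(s_0, k_1) = 0x68
s_2 = InvRound(s_1, k_0) = 0xF4

0xF4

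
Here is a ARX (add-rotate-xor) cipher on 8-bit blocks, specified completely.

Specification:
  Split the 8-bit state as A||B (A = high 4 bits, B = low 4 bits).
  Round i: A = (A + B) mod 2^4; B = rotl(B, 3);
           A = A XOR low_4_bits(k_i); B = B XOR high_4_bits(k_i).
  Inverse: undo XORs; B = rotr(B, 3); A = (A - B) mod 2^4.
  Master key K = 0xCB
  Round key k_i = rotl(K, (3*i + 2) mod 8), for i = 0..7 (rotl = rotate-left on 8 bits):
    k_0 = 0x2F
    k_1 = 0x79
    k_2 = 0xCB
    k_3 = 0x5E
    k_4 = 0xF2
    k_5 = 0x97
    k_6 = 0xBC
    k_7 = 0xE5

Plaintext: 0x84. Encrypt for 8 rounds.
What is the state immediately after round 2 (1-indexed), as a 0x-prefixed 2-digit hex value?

0xA7

s_0 = plaintext = 0x84
s_1 = Round(s_0, k_0) = 0x30
s_2 = Round(s_1, k_1) = 0xA7
s_3 = Round(s_2, k_2) = 0xA7
s_4 = Round(s_3, k_3) = 0xFE
s_5 = Round(s_4, k_4) = 0xF8
s_6 = Round(s_5, k_5) = 0x0D
s_7 = Round(s_6, k_6) = 0x15
s_8 = Round(s_7, k_7) = 0x34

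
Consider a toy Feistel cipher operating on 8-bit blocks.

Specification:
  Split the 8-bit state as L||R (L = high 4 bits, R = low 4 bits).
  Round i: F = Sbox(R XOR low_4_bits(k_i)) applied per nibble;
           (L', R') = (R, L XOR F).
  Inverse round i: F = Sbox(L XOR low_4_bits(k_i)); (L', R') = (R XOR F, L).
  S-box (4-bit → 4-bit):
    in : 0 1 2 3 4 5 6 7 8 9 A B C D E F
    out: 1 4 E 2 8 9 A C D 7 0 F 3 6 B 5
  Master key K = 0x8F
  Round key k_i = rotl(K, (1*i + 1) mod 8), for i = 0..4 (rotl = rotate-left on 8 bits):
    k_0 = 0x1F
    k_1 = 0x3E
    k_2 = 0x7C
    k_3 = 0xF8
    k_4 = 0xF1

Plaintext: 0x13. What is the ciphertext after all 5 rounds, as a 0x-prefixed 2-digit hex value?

s_0 = plaintext = 0x13
s_1 = Round(s_0, k_0) = 0x32
s_2 = Round(s_1, k_1) = 0x20
s_3 = Round(s_2, k_2) = 0x01
s_4 = Round(s_3, k_3) = 0x17
s_5 = Round(s_4, k_4) = 0x7B

0x7B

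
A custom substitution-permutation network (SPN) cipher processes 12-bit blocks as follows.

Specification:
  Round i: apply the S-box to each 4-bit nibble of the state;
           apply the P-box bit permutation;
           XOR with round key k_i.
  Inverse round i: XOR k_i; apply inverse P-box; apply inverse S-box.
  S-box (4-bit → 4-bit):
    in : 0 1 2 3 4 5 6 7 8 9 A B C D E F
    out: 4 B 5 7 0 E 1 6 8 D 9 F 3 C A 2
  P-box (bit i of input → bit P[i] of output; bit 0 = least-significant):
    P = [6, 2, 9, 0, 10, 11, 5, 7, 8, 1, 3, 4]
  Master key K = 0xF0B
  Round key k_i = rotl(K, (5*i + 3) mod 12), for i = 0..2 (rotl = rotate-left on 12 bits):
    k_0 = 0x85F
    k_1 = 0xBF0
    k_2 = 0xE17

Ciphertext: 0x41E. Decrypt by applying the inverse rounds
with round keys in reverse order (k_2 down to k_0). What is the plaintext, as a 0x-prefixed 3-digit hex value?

s_0 = ciphertext = 0x41E
s_1 = InvRound(s_0, k_2) = 0x0FD
s_2 = InvRound(s_1, k_1) = 0x2F5
s_3 = InvRound(s_2, k_0) = 0x750

0x750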